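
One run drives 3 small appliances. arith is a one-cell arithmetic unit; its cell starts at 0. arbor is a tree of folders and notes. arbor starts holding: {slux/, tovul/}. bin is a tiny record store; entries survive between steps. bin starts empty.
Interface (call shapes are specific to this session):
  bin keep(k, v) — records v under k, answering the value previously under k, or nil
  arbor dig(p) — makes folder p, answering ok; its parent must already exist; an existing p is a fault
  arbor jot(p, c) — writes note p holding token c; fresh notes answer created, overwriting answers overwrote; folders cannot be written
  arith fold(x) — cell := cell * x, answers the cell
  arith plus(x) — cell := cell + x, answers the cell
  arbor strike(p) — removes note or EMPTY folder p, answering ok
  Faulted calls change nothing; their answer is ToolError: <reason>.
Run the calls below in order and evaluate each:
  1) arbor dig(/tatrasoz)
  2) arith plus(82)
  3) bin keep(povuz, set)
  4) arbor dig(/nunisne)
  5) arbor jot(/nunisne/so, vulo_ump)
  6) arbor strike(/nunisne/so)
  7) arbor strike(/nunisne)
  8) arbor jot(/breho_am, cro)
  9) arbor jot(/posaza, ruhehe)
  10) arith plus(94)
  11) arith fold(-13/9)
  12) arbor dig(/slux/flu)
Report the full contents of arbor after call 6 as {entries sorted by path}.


Answer: {nunisne/, slux/, tatrasoz/, tovul/}

Derivation:
-> arbor dig(p: /tatrasoz)
<- ok
-> arith plus(x: 82)
<- 82
-> bin keep(k: povuz, v: set)
<- nil
-> arbor dig(p: /nunisne)
<- ok
-> arbor jot(p: /nunisne/so, c: vulo_ump)
<- created
-> arbor strike(p: /nunisne/so)
<- ok
-> arbor strike(p: /nunisne)
<- ok
-> arbor jot(p: /breho_am, c: cro)
<- created
-> arbor jot(p: /posaza, c: ruhehe)
<- created
-> arith plus(x: 94)
<- 176
-> arith fold(x: -13/9)
<- -2288/9
-> arbor dig(p: /slux/flu)
<- ok


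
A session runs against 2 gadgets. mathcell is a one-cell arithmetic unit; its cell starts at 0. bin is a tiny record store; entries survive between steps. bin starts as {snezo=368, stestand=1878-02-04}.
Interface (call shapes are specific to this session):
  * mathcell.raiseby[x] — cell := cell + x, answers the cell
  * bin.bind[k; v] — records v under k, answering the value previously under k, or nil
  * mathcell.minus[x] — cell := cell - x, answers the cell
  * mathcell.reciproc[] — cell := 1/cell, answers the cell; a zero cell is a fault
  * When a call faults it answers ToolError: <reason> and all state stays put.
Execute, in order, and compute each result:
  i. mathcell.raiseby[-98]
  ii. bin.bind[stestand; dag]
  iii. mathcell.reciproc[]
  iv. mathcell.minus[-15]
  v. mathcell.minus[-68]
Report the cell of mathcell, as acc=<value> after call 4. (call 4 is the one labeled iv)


~$ raiseby -98
:: -98
~$ bind stestand dag
:: 1878-02-04
~$ reciproc
:: -1/98
~$ minus -15
:: 1469/98
~$ minus -68
:: 8133/98

Answer: acc=1469/98


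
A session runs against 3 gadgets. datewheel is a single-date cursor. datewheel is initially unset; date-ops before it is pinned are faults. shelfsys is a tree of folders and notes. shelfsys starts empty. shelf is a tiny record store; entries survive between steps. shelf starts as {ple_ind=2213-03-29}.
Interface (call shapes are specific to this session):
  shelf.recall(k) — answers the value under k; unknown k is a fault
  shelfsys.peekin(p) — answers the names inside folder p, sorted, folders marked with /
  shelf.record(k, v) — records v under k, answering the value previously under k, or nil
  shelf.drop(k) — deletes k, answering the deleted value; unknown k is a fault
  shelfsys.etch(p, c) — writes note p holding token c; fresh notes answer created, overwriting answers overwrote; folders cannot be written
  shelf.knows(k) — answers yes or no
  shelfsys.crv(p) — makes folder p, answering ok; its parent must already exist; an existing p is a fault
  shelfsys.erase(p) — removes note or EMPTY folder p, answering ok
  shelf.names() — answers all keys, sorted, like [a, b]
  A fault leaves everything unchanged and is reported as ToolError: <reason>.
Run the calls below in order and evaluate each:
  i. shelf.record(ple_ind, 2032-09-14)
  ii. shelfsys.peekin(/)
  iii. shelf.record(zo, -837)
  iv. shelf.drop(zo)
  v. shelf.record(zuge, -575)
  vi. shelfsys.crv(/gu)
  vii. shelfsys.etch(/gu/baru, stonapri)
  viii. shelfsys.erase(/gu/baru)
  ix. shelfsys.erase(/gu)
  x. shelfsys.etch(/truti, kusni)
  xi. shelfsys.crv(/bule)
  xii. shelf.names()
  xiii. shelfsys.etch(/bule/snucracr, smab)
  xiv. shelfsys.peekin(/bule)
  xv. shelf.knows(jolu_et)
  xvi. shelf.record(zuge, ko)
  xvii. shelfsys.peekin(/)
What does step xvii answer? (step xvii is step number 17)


;; 1. shelf.record(k=ple_ind, v=2032-09-14) -> 2213-03-29
;; 2. shelfsys.peekin(p=/) -> []
;; 3. shelf.record(k=zo, v=-837) -> nil
;; 4. shelf.drop(k=zo) -> -837
;; 5. shelf.record(k=zuge, v=-575) -> nil
;; 6. shelfsys.crv(p=/gu) -> ok
;; 7. shelfsys.etch(p=/gu/baru, c=stonapri) -> created
;; 8. shelfsys.erase(p=/gu/baru) -> ok
;; 9. shelfsys.erase(p=/gu) -> ok
;; 10. shelfsys.etch(p=/truti, c=kusni) -> created
;; 11. shelfsys.crv(p=/bule) -> ok
;; 12. shelf.names() -> [ple_ind, zuge]
;; 13. shelfsys.etch(p=/bule/snucracr, c=smab) -> created
;; 14. shelfsys.peekin(p=/bule) -> [snucracr]
;; 15. shelf.knows(k=jolu_et) -> no
;; 16. shelf.record(k=zuge, v=ko) -> -575
;; 17. shelfsys.peekin(p=/) -> [bule/, truti]

Answer: [bule/, truti]


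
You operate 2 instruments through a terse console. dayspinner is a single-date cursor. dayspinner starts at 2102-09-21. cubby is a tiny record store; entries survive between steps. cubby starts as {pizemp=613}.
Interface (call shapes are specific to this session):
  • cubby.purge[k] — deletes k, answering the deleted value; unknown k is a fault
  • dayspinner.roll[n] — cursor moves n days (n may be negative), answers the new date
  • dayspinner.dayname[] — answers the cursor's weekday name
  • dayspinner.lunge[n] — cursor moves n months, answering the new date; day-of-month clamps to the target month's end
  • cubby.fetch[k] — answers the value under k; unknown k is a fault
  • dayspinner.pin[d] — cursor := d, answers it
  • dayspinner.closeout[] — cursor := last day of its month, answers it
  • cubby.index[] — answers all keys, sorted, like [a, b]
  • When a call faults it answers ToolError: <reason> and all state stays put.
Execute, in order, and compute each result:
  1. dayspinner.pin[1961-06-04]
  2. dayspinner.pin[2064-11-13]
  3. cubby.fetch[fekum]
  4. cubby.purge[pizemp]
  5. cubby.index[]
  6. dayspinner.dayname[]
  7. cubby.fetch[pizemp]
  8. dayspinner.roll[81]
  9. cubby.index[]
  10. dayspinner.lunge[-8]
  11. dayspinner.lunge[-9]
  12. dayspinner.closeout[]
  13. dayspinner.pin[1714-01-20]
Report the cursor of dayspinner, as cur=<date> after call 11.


Answer: cur=2063-09-02

Derivation:
==> pin(d='1961-06-04')
<== 1961-06-04
==> pin(d='2064-11-13')
<== 2064-11-13
==> fetch(k='fekum')
<== ToolError: no such key fekum
==> purge(k='pizemp')
<== 613
==> index()
<== []
==> dayname()
<== Thursday
==> fetch(k='pizemp')
<== ToolError: no such key pizemp
==> roll(n='81')
<== 2065-02-02
==> index()
<== []
==> lunge(n='-8')
<== 2064-06-02
==> lunge(n='-9')
<== 2063-09-02
==> closeout()
<== 2063-09-30
==> pin(d='1714-01-20')
<== 1714-01-20


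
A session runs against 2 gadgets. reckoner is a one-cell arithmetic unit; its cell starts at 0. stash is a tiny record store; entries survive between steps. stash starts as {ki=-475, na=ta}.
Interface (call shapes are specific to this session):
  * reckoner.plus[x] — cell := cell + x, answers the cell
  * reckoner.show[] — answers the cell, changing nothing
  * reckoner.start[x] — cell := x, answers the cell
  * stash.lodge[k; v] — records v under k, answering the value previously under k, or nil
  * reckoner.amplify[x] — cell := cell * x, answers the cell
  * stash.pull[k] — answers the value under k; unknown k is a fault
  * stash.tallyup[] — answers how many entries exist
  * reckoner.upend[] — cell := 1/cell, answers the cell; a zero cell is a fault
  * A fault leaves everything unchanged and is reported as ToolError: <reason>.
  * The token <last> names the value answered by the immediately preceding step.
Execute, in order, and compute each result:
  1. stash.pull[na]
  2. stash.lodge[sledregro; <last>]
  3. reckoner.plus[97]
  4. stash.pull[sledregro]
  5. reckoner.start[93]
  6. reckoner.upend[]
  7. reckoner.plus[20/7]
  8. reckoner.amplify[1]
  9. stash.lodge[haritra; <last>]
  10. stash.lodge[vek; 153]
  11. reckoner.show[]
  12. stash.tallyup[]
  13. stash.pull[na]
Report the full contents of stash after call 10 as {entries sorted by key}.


Answer: {haritra=1867/651, ki=-475, na=ta, sledregro=ta, vek=153}

Derivation:
I invoke stash.pull passing k→na, — result: ta.
Calling stash.lodge passing k→sledregro, v→<last>, giving nil.
Then reckoner.plus passing x→97, giving 97.
Calling stash.pull passing k→sledregro, and get ta.
I try reckoner.start passing x→93, → 93.
I run reckoner.upend(), which returns 1/93.
Next I call reckoner.plus passing x→20/7, and observe 1867/651.
Calling reckoner.amplify passing x→1: 1867/651.
Then stash.lodge passing k→haritra, v→<last>, and get nil.
I run stash.lodge passing k→vek, v→153, and observe nil.
I run reckoner.show, → 1867/651.
Using stash.tallyup, and observe 5.
Now I run stash.pull passing k→na, yielding ta.


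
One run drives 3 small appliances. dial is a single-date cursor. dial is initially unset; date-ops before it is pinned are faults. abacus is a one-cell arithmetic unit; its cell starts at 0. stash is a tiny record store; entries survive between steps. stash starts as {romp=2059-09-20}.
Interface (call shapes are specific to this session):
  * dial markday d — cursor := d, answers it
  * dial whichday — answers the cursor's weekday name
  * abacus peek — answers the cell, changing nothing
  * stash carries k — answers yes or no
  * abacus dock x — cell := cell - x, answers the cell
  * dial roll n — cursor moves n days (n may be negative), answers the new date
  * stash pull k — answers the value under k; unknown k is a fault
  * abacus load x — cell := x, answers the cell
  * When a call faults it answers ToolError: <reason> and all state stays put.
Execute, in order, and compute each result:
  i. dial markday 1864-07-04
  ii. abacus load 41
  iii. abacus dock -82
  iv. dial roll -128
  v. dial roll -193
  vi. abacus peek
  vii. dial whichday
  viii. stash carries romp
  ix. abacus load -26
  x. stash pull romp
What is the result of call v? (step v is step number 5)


Then dial markday(1864-07-04), — result: 1864-07-04.
I try abacus load(41), which returns 41.
Next I call abacus dock(-82), which returns 123.
Then dial roll(-128), giving 1864-02-27.
I invoke dial roll(-193), and see 1863-08-18.
I invoke abacus peek: 123.
I call dial whichday, giving Tuesday.
Using stash carries(romp), — result: yes.
Invoking abacus load(-26), and observe -26.
Using stash pull(romp), and observe 2059-09-20.

Answer: 1863-08-18


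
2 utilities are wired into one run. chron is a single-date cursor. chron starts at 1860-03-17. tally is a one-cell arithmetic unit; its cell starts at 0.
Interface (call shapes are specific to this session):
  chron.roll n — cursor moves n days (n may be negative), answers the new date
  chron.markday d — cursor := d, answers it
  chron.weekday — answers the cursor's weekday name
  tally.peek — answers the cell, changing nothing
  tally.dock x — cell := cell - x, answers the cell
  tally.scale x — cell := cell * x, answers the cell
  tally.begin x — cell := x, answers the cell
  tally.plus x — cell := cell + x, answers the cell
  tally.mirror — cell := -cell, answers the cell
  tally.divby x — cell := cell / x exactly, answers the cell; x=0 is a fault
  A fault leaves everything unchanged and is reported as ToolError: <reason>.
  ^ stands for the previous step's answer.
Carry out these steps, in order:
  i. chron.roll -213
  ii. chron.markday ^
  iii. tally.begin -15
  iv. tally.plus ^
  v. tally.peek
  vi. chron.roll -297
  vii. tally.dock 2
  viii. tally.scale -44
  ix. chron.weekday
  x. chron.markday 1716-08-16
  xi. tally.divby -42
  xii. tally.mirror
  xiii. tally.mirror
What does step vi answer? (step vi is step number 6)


Answer: 1858-10-24

Derivation:
Next I call chron.roll passing n=-213, and see 1859-08-17.
I run chron.markday passing d=^, which returns 1859-08-17.
I call tally.begin passing x=-15, → -15.
Calling tally.plus passing x=^, giving -30.
Invoking tally.peek(), yielding -30.
Then chron.roll passing n=-297, → 1858-10-24.
Using tally.dock passing x=2, → -32.
I call tally.scale passing x=-44, → 1408.
I run chron.weekday, → Sunday.
I call chron.markday passing d=1716-08-16: 1716-08-16.
I run tally.divby passing x=-42, giving -704/21.
I run tally.mirror(), and get 704/21.
I try tally.mirror, — result: -704/21.


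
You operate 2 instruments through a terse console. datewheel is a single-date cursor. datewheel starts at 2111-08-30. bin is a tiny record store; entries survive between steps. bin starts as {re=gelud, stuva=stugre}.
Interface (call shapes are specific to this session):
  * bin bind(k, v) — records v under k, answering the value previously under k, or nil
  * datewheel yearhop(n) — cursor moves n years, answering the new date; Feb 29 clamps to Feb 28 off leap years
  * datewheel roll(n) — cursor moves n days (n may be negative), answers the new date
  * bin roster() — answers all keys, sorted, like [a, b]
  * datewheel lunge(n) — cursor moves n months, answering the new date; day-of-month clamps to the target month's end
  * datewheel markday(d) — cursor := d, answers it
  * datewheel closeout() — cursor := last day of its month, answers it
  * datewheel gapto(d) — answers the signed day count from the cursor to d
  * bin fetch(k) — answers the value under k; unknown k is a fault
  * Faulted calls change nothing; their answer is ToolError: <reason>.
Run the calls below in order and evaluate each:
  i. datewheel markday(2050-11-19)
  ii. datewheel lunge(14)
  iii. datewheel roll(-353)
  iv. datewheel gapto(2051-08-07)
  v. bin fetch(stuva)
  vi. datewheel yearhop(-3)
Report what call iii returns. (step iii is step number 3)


Answer: 2051-01-31

Derivation:
==> datewheel markday(d=2050-11-19)
<== 2050-11-19
==> datewheel lunge(n=14)
<== 2052-01-19
==> datewheel roll(n=-353)
<== 2051-01-31
==> datewheel gapto(d=2051-08-07)
<== 188
==> bin fetch(k=stuva)
<== stugre
==> datewheel yearhop(n=-3)
<== 2048-01-31


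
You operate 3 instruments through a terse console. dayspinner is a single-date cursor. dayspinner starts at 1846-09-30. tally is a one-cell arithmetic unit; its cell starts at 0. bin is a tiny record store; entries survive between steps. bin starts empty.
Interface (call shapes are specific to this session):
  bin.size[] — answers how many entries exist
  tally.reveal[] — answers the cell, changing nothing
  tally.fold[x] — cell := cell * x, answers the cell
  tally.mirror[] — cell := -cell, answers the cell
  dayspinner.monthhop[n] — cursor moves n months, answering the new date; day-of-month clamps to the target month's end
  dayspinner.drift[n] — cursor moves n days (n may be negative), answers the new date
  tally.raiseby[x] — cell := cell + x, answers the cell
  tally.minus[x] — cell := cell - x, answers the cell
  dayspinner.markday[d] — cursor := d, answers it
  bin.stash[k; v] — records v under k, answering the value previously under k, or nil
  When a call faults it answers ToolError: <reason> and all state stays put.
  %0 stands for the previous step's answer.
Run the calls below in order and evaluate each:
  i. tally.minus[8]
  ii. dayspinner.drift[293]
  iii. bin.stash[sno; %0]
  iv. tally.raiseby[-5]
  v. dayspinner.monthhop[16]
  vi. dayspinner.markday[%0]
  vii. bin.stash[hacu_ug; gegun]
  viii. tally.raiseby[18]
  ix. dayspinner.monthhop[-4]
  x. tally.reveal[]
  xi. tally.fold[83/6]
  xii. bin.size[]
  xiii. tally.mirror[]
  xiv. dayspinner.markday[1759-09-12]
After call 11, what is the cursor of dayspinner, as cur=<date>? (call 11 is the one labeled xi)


I invoke tally.minus with x='8', and see -8.
I run dayspinner.drift with n='293', giving 1847-07-20.
Then bin.stash with k='sno', v='%0', yielding nil.
Next I call tally.raiseby with x='-5', → -13.
I call dayspinner.monthhop with n='16', — result: 1848-11-20.
I invoke dayspinner.markday with d='%0', — result: 1848-11-20.
Calling bin.stash with k='hacu_ug', v='gegun': nil.
I call tally.raiseby with x='18', → 5.
I try dayspinner.monthhop with n='-4', and see 1848-07-20.
Next I call tally.reveal, yielding 5.
Then tally.fold with x='83/6', and get 415/6.
I run bin.size(), giving 2.
Invoking tally.mirror(), giving -415/6.
Then dayspinner.markday with d='1759-09-12', yielding 1759-09-12.

Answer: cur=1848-07-20


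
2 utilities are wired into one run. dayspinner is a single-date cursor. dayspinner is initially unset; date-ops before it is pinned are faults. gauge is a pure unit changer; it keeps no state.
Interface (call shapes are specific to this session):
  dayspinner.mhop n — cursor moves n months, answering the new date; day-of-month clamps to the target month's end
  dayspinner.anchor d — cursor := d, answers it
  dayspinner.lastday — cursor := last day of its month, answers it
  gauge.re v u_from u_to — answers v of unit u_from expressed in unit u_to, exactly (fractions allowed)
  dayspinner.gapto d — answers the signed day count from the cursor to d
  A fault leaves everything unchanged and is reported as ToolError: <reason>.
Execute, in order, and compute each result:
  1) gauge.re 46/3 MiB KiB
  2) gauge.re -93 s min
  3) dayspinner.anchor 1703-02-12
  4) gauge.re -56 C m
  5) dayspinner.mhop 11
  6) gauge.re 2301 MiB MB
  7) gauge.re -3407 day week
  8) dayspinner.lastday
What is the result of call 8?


Answer: 1704-01-31

Derivation:
% gauge.re v=46/3 u_from=MiB u_to=KiB
:: 47104/3
% gauge.re v=-93 u_from=s u_to=min
:: -31/20
% dayspinner.anchor d=1703-02-12
:: 1703-02-12
% gauge.re v=-56 u_from=C u_to=m
:: ToolError: incompatible units
% dayspinner.mhop n=11
:: 1704-01-12
% gauge.re v=2301 u_from=MiB u_to=MB
:: 37699584/15625
% gauge.re v=-3407 u_from=day u_to=week
:: -3407/7
% dayspinner.lastday
:: 1704-01-31


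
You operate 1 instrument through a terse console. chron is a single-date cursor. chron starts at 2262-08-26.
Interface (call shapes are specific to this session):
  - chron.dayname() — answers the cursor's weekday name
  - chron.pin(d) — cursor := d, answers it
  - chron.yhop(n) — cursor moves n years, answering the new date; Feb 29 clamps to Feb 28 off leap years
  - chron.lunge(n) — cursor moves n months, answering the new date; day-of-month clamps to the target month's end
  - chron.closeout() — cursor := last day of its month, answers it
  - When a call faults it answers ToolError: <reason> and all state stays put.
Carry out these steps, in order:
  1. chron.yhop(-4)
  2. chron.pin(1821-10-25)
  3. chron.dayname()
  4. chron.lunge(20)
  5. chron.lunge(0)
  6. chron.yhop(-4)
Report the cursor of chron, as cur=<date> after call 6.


Using yhop(n='-4'), — result: 2258-08-26.
Calling pin(d='1821-10-25'), which returns 1821-10-25.
Invoking dayname(), and get Thursday.
I call lunge(n='20'), giving 1823-06-25.
I run lunge(n='0'), and get 1823-06-25.
I invoke yhop(n='-4'), giving 1819-06-25.

Answer: cur=1819-06-25


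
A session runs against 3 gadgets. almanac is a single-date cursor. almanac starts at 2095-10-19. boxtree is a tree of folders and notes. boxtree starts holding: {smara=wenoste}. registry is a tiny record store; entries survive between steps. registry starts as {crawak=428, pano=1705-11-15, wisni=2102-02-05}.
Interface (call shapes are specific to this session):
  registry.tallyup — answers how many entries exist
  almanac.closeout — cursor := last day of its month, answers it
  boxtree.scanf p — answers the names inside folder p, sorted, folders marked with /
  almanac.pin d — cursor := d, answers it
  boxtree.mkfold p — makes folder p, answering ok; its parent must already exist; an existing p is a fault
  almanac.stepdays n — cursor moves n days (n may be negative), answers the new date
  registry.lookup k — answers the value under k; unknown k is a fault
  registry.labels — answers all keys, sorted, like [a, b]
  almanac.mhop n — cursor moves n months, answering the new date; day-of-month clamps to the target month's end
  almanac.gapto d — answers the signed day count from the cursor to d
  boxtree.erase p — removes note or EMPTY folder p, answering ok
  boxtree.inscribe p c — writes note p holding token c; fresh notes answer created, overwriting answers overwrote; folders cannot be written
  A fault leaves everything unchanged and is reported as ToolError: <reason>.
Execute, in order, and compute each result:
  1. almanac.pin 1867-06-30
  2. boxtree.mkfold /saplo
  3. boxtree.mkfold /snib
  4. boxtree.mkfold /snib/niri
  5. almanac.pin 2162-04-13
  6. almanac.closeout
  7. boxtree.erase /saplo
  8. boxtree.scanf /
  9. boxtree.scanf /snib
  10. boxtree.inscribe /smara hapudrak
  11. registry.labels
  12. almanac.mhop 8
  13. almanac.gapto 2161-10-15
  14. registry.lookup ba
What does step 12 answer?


Answer: 2162-12-30

Derivation:
Do: pin[d→1867-06-30]
See: 1867-06-30
Do: mkfold[p→/saplo]
See: ok
Do: mkfold[p→/snib]
See: ok
Do: mkfold[p→/snib/niri]
See: ok
Do: pin[d→2162-04-13]
See: 2162-04-13
Do: closeout[]
See: 2162-04-30
Do: erase[p→/saplo]
See: ok
Do: scanf[p→/]
See: [smara, snib/]
Do: scanf[p→/snib]
See: [niri/]
Do: inscribe[p→/smara; c→hapudrak]
See: overwrote
Do: labels[]
See: [crawak, pano, wisni]
Do: mhop[n→8]
See: 2162-12-30
Do: gapto[d→2161-10-15]
See: -441
Do: lookup[k→ba]
See: ToolError: no such key ba


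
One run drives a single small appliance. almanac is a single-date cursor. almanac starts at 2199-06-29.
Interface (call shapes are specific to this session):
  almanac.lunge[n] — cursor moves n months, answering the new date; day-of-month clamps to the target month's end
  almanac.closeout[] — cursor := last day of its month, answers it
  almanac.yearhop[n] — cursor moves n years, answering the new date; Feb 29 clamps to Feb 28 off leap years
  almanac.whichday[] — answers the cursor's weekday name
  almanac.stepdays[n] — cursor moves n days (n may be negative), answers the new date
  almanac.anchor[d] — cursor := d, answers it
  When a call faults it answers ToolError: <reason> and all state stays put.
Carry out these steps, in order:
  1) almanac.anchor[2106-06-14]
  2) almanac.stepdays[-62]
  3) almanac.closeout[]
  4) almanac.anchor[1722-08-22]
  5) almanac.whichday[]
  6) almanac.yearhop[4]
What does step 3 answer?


;; almanac.anchor(d='2106-06-14') => 2106-06-14
;; almanac.stepdays(n='-62') => 2106-04-13
;; almanac.closeout() => 2106-04-30
;; almanac.anchor(d='1722-08-22') => 1722-08-22
;; almanac.whichday() => Saturday
;; almanac.yearhop(n='4') => 1726-08-22

Answer: 2106-04-30


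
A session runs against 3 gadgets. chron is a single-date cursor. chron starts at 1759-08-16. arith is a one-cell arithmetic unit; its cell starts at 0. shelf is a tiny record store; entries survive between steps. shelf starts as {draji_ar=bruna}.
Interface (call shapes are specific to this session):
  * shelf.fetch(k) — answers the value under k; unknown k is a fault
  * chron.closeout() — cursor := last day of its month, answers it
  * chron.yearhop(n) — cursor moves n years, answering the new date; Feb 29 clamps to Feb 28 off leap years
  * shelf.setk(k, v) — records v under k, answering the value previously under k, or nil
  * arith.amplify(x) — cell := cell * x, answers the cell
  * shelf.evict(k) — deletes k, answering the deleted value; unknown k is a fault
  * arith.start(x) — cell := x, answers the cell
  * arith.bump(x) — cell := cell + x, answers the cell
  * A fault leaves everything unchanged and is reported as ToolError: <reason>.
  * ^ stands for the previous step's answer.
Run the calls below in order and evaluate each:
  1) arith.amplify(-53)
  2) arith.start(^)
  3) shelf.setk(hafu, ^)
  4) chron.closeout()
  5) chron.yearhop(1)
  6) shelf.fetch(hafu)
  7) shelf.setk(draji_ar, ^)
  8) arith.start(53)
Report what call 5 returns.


% arith.amplify(-53) -> 0
% arith.start(^) -> 0
% shelf.setk(hafu, ^) -> nil
% chron.closeout() -> 1759-08-31
% chron.yearhop(1) -> 1760-08-31
% shelf.fetch(hafu) -> 0
% shelf.setk(draji_ar, ^) -> bruna
% arith.start(53) -> 53

Answer: 1760-08-31


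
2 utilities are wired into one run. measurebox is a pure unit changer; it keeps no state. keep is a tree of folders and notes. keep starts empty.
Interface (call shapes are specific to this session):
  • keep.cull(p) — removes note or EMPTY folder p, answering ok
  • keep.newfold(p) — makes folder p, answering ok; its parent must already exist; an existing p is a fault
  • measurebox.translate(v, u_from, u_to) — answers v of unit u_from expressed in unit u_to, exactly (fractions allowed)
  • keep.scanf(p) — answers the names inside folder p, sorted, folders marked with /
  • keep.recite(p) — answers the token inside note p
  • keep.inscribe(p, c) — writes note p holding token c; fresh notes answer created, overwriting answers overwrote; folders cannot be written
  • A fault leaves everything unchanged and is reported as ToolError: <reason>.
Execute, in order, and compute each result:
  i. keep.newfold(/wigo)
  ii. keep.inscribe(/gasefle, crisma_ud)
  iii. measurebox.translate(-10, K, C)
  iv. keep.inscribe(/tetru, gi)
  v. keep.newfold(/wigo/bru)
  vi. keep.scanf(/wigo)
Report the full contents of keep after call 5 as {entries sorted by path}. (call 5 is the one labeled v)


Next I call keep.newfold using p: /wigo, → ok.
I try keep.inscribe using p: /gasefle, c: crisma_ud, and observe created.
I call measurebox.translate using v: -10, u_from: K, u_to: C, and observe -5663/20.
I run keep.inscribe using p: /tetru, c: gi: created.
I try keep.newfold using p: /wigo/bru, and observe ok.
I use keep.scanf using p: /wigo, yielding [bru/].

Answer: {gasefle=crisma_ud, tetru=gi, wigo/, wigo/bru/}


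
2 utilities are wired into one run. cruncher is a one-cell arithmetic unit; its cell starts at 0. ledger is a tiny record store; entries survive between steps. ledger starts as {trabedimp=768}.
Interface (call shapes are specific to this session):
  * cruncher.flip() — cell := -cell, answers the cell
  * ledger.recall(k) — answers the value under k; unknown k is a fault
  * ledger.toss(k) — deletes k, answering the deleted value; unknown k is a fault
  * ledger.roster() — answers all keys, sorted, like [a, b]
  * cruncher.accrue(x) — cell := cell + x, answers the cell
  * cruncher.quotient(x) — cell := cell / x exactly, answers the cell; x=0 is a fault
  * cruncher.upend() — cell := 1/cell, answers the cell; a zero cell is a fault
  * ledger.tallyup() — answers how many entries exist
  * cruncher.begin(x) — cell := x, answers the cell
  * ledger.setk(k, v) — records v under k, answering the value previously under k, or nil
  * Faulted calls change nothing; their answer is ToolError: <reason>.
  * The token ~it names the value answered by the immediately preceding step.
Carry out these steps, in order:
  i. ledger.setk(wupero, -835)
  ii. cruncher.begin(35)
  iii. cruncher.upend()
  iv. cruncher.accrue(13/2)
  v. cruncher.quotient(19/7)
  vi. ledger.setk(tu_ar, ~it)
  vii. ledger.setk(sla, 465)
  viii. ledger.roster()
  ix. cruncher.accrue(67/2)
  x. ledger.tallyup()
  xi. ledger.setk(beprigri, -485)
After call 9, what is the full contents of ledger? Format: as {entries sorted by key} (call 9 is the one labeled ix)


Answer: {sla=465, trabedimp=768, tu_ar=457/190, wupero=-835}

Derivation:
~$ ledger.setk k→wupero v→-835
= nil
~$ cruncher.begin x→35
= 35
~$ cruncher.upend
= 1/35
~$ cruncher.accrue x→13/2
= 457/70
~$ cruncher.quotient x→19/7
= 457/190
~$ ledger.setk k→tu_ar v→~it
= nil
~$ ledger.setk k→sla v→465
= nil
~$ ledger.roster
= [sla, trabedimp, tu_ar, wupero]
~$ cruncher.accrue x→67/2
= 3411/95
~$ ledger.tallyup
= 4
~$ ledger.setk k→beprigri v→-485
= nil


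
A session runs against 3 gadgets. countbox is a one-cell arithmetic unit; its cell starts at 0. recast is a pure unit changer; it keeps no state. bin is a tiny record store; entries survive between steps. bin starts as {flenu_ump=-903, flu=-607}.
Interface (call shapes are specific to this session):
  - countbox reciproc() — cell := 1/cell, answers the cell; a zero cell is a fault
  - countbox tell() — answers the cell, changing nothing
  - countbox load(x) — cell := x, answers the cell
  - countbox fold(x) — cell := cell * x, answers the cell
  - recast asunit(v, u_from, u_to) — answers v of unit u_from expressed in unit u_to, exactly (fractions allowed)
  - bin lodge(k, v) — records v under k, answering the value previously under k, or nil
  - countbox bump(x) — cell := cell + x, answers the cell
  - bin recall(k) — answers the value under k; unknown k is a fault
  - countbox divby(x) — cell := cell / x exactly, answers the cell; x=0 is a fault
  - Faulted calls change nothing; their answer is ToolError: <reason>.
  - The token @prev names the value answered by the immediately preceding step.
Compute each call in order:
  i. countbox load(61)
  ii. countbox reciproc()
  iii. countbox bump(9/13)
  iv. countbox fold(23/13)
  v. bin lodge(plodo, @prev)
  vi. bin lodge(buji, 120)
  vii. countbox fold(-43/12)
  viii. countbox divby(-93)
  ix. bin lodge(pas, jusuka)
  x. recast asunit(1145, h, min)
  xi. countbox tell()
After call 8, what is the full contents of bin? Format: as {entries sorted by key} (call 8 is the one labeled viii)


Answer: {buji=120, flenu_ump=-903, flu=-607, plodo=12926/10309}

Derivation:
CALL countbox load[x: 61]
RET  61
CALL countbox reciproc[]
RET  1/61
CALL countbox bump[x: 9/13]
RET  562/793
CALL countbox fold[x: 23/13]
RET  12926/10309
CALL bin lodge[k: plodo; v: @prev]
RET  nil
CALL bin lodge[k: buji; v: 120]
RET  nil
CALL countbox fold[x: -43/12]
RET  -277909/61854
CALL countbox divby[x: -93]
RET  277909/5752422
CALL bin lodge[k: pas; v: jusuka]
RET  nil
CALL recast asunit[v: 1145; u_from: h; u_to: min]
RET  68700
CALL countbox tell[]
RET  277909/5752422


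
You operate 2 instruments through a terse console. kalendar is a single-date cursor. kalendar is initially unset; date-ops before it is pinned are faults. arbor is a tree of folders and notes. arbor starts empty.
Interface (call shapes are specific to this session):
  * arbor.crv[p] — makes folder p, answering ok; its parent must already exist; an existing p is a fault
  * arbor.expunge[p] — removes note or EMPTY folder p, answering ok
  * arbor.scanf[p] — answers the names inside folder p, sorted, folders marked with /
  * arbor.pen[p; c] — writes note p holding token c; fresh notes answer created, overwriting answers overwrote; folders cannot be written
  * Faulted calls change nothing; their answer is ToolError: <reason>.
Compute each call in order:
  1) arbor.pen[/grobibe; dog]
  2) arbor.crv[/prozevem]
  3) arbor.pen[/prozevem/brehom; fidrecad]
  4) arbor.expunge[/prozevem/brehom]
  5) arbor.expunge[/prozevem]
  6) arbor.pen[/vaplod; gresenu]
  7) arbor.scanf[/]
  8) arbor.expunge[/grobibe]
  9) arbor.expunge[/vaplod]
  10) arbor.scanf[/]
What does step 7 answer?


Answer: [grobibe, vaplod]

Derivation:
→ arbor.pen(/grobibe, dog)
← created
→ arbor.crv(/prozevem)
← ok
→ arbor.pen(/prozevem/brehom, fidrecad)
← created
→ arbor.expunge(/prozevem/brehom)
← ok
→ arbor.expunge(/prozevem)
← ok
→ arbor.pen(/vaplod, gresenu)
← created
→ arbor.scanf(/)
← [grobibe, vaplod]
→ arbor.expunge(/grobibe)
← ok
→ arbor.expunge(/vaplod)
← ok
→ arbor.scanf(/)
← []


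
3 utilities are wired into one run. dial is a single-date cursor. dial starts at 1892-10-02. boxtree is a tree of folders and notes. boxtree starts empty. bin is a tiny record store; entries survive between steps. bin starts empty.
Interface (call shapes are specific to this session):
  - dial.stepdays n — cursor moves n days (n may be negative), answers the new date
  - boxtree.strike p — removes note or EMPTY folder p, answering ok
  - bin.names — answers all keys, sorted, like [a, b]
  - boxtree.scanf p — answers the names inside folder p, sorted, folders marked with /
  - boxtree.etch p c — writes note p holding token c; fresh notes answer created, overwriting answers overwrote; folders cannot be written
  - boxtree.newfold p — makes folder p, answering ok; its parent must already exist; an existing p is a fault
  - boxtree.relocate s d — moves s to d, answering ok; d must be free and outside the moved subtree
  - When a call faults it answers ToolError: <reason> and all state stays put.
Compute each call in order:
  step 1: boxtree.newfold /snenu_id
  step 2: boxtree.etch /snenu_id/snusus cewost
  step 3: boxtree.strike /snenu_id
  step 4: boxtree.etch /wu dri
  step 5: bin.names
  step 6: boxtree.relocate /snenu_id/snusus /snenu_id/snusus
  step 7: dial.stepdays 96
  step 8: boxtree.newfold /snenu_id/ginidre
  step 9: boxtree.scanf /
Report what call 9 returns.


Answer: [snenu_id/, wu]

Derivation:
>>> newfold p→/snenu_id
  ok
>>> etch p→/snenu_id/snusus c→cewost
  created
>>> strike p→/snenu_id
  ToolError: not empty
>>> etch p→/wu c→dri
  created
>>> names
  []
>>> relocate s→/snenu_id/snusus d→/snenu_id/snusus
  ToolError: exists
>>> stepdays n→96
  1893-01-06
>>> newfold p→/snenu_id/ginidre
  ok
>>> scanf p→/
  [snenu_id/, wu]


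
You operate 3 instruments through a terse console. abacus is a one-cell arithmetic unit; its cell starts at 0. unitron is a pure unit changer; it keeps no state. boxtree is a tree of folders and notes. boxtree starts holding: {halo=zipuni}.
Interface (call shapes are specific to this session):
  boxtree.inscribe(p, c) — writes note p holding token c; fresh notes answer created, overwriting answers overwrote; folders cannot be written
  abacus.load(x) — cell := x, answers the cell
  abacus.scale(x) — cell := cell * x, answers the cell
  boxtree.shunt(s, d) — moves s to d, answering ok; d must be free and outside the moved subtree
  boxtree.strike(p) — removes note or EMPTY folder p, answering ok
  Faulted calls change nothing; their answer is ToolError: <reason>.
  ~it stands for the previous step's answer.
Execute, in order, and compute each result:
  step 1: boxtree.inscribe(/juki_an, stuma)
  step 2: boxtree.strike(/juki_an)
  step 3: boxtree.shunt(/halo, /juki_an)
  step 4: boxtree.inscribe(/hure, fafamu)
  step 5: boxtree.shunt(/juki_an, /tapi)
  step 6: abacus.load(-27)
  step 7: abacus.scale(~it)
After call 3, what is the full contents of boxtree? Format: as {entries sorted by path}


Answer: {juki_an=zipuni}

Derivation:
-> boxtree.inscribe(p='/juki_an', c='stuma')
<- created
-> boxtree.strike(p='/juki_an')
<- ok
-> boxtree.shunt(s='/halo', d='/juki_an')
<- ok
-> boxtree.inscribe(p='/hure', c='fafamu')
<- created
-> boxtree.shunt(s='/juki_an', d='/tapi')
<- ok
-> abacus.load(x='-27')
<- -27
-> abacus.scale(x='~it')
<- 729


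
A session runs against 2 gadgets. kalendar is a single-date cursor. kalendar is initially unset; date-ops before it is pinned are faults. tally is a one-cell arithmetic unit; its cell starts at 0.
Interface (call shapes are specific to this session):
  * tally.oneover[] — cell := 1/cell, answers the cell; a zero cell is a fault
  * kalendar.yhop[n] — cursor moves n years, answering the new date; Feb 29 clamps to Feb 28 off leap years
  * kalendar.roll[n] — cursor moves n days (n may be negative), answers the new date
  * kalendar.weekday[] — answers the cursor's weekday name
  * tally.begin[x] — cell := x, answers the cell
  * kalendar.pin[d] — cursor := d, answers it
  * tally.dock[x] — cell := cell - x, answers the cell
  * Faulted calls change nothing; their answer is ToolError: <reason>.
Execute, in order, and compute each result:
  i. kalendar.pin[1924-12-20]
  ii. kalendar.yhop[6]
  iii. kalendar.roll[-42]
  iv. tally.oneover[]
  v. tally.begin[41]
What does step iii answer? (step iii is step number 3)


Answer: 1930-11-08

Derivation:
[in] kalendar.pin d: 1924-12-20
[out] 1924-12-20
[in] kalendar.yhop n: 6
[out] 1930-12-20
[in] kalendar.roll n: -42
[out] 1930-11-08
[in] tally.oneover
[out] ToolError: reciprocal of zero
[in] tally.begin x: 41
[out] 41


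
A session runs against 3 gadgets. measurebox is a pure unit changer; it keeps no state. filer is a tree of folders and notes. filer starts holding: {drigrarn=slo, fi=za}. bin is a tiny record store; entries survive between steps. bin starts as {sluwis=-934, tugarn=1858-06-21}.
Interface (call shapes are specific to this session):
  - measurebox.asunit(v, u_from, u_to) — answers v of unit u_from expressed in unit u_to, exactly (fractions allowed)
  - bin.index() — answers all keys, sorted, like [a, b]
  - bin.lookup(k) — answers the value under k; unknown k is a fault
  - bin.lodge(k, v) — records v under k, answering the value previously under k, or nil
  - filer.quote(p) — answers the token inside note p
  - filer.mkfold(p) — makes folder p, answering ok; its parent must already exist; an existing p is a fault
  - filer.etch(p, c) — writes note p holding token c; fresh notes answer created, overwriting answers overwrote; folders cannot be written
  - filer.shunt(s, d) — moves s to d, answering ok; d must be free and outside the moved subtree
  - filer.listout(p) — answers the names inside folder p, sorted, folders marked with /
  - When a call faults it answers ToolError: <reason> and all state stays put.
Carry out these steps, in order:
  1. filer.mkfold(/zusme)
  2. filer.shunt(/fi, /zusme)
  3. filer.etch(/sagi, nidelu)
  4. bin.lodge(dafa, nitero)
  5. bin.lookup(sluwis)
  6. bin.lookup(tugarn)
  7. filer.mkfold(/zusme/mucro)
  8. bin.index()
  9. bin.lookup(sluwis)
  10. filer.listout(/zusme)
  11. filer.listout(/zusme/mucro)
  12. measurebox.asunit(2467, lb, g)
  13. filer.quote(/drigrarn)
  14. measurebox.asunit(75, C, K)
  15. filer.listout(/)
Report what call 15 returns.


Act: filer.mkfold[p='/zusme']
Obs: ok
Act: filer.shunt[s='/fi'; d='/zusme']
Obs: ToolError: exists
Act: filer.etch[p='/sagi'; c='nidelu']
Obs: created
Act: bin.lodge[k='dafa'; v='nitero']
Obs: nil
Act: bin.lookup[k='sluwis']
Obs: -934
Act: bin.lookup[k='tugarn']
Obs: 1858-06-21
Act: filer.mkfold[p='/zusme/mucro']
Obs: ok
Act: bin.index[]
Obs: [dafa, sluwis, tugarn]
Act: bin.lookup[k='sluwis']
Obs: -934
Act: filer.listout[p='/zusme']
Obs: [mucro/]
Act: filer.listout[p='/zusme/mucro']
Obs: []
Act: measurebox.asunit[v='2467'; u_from='lb'; u_to='g']
Obs: 111901237679/100000
Act: filer.quote[p='/drigrarn']
Obs: slo
Act: measurebox.asunit[v='75'; u_from='C'; u_to='K']
Obs: 6963/20
Act: filer.listout[p='/']
Obs: [drigrarn, fi, sagi, zusme/]

Answer: [drigrarn, fi, sagi, zusme/]


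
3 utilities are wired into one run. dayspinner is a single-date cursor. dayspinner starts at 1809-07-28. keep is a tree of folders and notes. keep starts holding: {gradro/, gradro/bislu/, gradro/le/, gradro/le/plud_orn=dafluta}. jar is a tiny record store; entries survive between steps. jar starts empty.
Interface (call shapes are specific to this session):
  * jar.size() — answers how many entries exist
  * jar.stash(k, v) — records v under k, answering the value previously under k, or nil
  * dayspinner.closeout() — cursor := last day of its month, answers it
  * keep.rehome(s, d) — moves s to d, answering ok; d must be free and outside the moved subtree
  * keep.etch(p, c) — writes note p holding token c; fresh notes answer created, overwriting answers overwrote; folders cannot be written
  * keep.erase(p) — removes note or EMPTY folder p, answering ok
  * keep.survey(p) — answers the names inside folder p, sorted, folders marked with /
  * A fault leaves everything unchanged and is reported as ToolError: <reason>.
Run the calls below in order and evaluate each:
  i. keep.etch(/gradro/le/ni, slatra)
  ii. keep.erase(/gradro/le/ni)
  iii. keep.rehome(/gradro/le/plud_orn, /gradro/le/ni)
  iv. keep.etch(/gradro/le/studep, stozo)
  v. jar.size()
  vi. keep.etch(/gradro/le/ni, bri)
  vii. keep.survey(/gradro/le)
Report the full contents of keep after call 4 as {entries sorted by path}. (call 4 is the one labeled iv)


Answer: {gradro/, gradro/bislu/, gradro/le/, gradro/le/ni=dafluta, gradro/le/studep=stozo}

Derivation:
I run etch passing /gradro/le/ni, slatra, yielding created.
I run erase passing /gradro/le/ni: ok.
I call rehome passing /gradro/le/plud_orn, /gradro/le/ni, and get ok.
I call etch passing /gradro/le/studep, stozo, → created.
Now I run size(), and get 0.
I try etch passing /gradro/le/ni, bri, yielding overwrote.
Now I run survey passing /gradro/le, yielding [ni, studep].
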